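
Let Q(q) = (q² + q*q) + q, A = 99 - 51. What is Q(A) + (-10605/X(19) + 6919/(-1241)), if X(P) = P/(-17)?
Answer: 19610944/1387 ≈ 14139.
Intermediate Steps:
A = 48
Q(q) = q + 2*q² (Q(q) = (q² + q²) + q = 2*q² + q = q + 2*q²)
X(P) = -P/17 (X(P) = P*(-1/17) = -P/17)
Q(A) + (-10605/X(19) + 6919/(-1241)) = 48*(1 + 2*48) + (-10605/((-1/17*19)) + 6919/(-1241)) = 48*(1 + 96) + (-10605/(-19/17) + 6919*(-1/1241)) = 48*97 + (-10605*(-17/19) - 407/73) = 4656 + (180285/19 - 407/73) = 4656 + 13153072/1387 = 19610944/1387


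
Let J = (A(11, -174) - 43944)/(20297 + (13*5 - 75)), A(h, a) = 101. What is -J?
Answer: 43843/20287 ≈ 2.1611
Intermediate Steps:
J = -43843/20287 (J = (101 - 43944)/(20297 + (13*5 - 75)) = -43843/(20297 + (65 - 75)) = -43843/(20297 - 10) = -43843/20287 ≈ -2.1611)
-J = -1*(-43843/20287) = 43843/20287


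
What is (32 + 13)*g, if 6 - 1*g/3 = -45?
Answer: 6885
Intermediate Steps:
g = 153 (g = 18 - 3*(-45) = 18 + 135 = 153)
(32 + 13)*g = (32 + 13)*153 = 45*153 = 6885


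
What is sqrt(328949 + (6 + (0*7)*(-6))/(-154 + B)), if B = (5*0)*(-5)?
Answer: sqrt(1950338390)/77 ≈ 573.54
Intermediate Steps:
B = 0 (B = 0*(-5) = 0)
sqrt(328949 + (6 + (0*7)*(-6))/(-154 + B)) = sqrt(328949 + (6 + (0*7)*(-6))/(-154 + 0)) = sqrt(328949 + (6 + 0*(-6))/(-154)) = sqrt(328949 + (6 + 0)*(-1/154)) = sqrt(328949 + 6*(-1/154)) = sqrt(328949 - 3/77) = sqrt(25329070/77) = sqrt(1950338390)/77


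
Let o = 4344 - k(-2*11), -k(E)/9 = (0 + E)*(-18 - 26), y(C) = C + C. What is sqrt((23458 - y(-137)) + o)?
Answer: 2*sqrt(9197) ≈ 191.80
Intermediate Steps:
y(C) = 2*C
k(E) = 396*E (k(E) = -9*(0 + E)*(-18 - 26) = -9*E*(-44) = -(-396)*E = 396*E)
o = 13056 (o = 4344 - 396*(-2*11) = 4344 - 396*(-22) = 4344 - 1*(-8712) = 4344 + 8712 = 13056)
sqrt((23458 - y(-137)) + o) = sqrt((23458 - 2*(-137)) + 13056) = sqrt((23458 - 1*(-274)) + 13056) = sqrt((23458 + 274) + 13056) = sqrt(23732 + 13056) = sqrt(36788) = 2*sqrt(9197)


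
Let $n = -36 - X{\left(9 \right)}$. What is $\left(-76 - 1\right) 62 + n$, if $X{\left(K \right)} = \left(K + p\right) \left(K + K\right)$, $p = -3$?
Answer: $-4918$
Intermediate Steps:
$X{\left(K \right)} = 2 K \left(-3 + K\right)$ ($X{\left(K \right)} = \left(K - 3\right) \left(K + K\right) = \left(-3 + K\right) 2 K = 2 K \left(-3 + K\right)$)
$n = -144$ ($n = -36 - 2 \cdot 9 \left(-3 + 9\right) = -36 - 2 \cdot 9 \cdot 6 = -36 - 108 = -144$)
$\left(-76 - 1\right) 62 + n = \left(-76 - 1\right) 62 - 144 = \left(-77\right) 62 - 144 = -4774 - 144 = -4918$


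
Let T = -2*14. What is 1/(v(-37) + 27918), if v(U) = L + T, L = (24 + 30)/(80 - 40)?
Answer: 20/557827 ≈ 3.5853e-5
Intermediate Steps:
L = 27/20 (L = 54/40 = 54*(1/40) = 27/20 ≈ 1.3500)
T = -28
v(U) = -533/20 (v(U) = 27/20 - 28 = -533/20)
1/(v(-37) + 27918) = 1/(-533/20 + 27918) = 1/(557827/20) = 20/557827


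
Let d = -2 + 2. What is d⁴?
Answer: 0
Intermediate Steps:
d = 0
d⁴ = 0⁴ = 0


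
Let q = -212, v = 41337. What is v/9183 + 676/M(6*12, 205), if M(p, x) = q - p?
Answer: 461000/217331 ≈ 2.1212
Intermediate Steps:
M(p, x) = -212 - p
v/9183 + 676/M(6*12, 205) = 41337/9183 + 676/(-212 - 6*12) = 41337*(1/9183) + 676/(-212 - 1*72) = 13779/3061 + 676/(-212 - 72) = 13779/3061 + 676/(-284) = 13779/3061 + 676*(-1/284) = 13779/3061 - 169/71 = 461000/217331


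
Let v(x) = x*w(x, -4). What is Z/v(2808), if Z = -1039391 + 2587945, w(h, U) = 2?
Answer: 774277/2808 ≈ 275.74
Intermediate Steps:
Z = 1548554
v(x) = 2*x (v(x) = x*2 = 2*x)
Z/v(2808) = 1548554/((2*2808)) = 1548554/5616 = 1548554*(1/5616) = 774277/2808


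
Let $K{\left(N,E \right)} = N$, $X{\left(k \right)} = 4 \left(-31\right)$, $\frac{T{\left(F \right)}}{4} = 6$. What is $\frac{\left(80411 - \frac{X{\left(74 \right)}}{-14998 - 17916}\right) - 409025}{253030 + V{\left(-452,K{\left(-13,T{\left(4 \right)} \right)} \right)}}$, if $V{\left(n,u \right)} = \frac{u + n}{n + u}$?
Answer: $- \frac{5408000660}{4164131167} \approx -1.2987$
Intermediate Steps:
$T{\left(F \right)} = 24$ ($T{\left(F \right)} = 4 \cdot 6 = 24$)
$X{\left(k \right)} = -124$
$V{\left(n,u \right)} = 1$ ($V{\left(n,u \right)} = \frac{n + u}{n + u} = 1$)
$\frac{\left(80411 - \frac{X{\left(74 \right)}}{-14998 - 17916}\right) - 409025}{253030 + V{\left(-452,K{\left(-13,T{\left(4 \right)} \right)} \right)}} = \frac{\left(80411 - - \frac{124}{-14998 - 17916}\right) - 409025}{253030 + 1} = \frac{\left(80411 - - \frac{124}{-14998 - 17916}\right) - 409025}{253031} = \left(\left(80411 - - \frac{124}{-32914}\right) - 409025\right) \frac{1}{253031} = \left(\left(80411 - \left(-124\right) \left(- \frac{1}{32914}\right)\right) - 409025\right) \frac{1}{253031} = \left(\left(80411 - \frac{62}{16457}\right) - 409025\right) \frac{1}{253031} = \left(\frac{1323323765}{16457} - 409025\right) \frac{1}{253031} = \left(- \frac{5408000660}{16457}\right) \frac{1}{253031} = - \frac{5408000660}{4164131167}$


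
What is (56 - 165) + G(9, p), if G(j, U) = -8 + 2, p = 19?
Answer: -115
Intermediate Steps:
G(j, U) = -6
(56 - 165) + G(9, p) = (56 - 165) - 6 = -109 - 6 = -115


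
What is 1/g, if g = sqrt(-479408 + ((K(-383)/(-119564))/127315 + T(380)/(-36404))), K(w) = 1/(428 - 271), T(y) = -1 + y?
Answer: -I*sqrt(14174993153176613945011981478318986545)/2606838173948116781889 ≈ -0.0014443*I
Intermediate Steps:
K(w) = 1/157
g = I*sqrt(14174993153176613945011981478318986545)/5437619141393905 (g = sqrt(-479408 + (((1/157)/(-119564))/127315 + (-1 + 380)/(-36404))) = sqrt(-479408 + (((1/157)*(-1/119564))*(1/127315) + 379*(-1/36404))) = sqrt(-479408 + (-1/18771548*1/127315 - 379/36404)) = sqrt(-479408 + (-1/2389899633620 - 379/36404)) = sqrt(-479408 - 56610747573649/5437619141393905) = sqrt(-2606838173948116781889/5437619141393905) = I*sqrt(14174993153176613945011981478318986545)/5437619141393905 ≈ 692.39*I)
1/g = 1/(I*sqrt(14174993153176613945011981478318986545)/5437619141393905) = -I*sqrt(14174993153176613945011981478318986545)/2606838173948116781889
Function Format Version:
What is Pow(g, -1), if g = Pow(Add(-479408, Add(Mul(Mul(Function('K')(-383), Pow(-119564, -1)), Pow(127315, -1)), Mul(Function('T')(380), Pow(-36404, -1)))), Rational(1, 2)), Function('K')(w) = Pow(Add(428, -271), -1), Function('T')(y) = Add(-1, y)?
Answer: Mul(Rational(-1, 2606838173948116781889), I, Pow(14174993153176613945011981478318986545, Rational(1, 2))) ≈ Mul(-0.0014443, I)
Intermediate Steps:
Function('K')(w) = Rational(1, 157) (Function('K')(w) = Pow(157, -1) = Rational(1, 157))
g = Mul(Rational(1, 5437619141393905), I, Pow(14174993153176613945011981478318986545, Rational(1, 2))) (g = Pow(Add(-479408, Add(Mul(Mul(Rational(1, 157), Pow(-119564, -1)), Pow(127315, -1)), Mul(Add(-1, 380), Pow(-36404, -1)))), Rational(1, 2)) = Pow(Add(-479408, Add(Mul(Mul(Rational(1, 157), Rational(-1, 119564)), Rational(1, 127315)), Mul(379, Rational(-1, 36404)))), Rational(1, 2)) = Pow(Add(-479408, Add(Mul(Rational(-1, 18771548), Rational(1, 127315)), Rational(-379, 36404))), Rational(1, 2)) = Pow(Add(-479408, Add(Rational(-1, 2389899633620), Rational(-379, 36404))), Rational(1, 2)) = Pow(Add(-479408, Rational(-56610747573649, 5437619141393905)), Rational(1, 2)) = Pow(Rational(-2606838173948116781889, 5437619141393905), Rational(1, 2)) = Mul(Rational(1, 5437619141393905), I, Pow(14174993153176613945011981478318986545, Rational(1, 2))) ≈ Mul(692.39, I))
Pow(g, -1) = Pow(Mul(Rational(1, 5437619141393905), I, Pow(14174993153176613945011981478318986545, Rational(1, 2))), -1) = Mul(Rational(-1, 2606838173948116781889), I, Pow(14174993153176613945011981478318986545, Rational(1, 2)))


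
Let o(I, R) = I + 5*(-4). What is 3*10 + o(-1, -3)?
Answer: 9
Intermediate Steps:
o(I, R) = -20 + I (o(I, R) = I - 20 = -20 + I)
3*10 + o(-1, -3) = 3*10 + (-20 - 1) = 30 - 21 = 9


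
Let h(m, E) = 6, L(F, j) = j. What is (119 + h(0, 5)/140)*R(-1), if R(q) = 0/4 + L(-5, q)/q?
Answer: 8333/70 ≈ 119.04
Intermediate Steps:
R(q) = 1 (R(q) = 0/4 + q/q = 0*(¼) + 1 = 0 + 1 = 1)
(119 + h(0, 5)/140)*R(-1) = (119 + 6/140)*1 = (119 + 6*(1/140))*1 = (119 + 3/70)*1 = (8333/70)*1 = 8333/70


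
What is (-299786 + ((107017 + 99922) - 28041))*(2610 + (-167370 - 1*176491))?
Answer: 41253150888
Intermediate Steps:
(-299786 + ((107017 + 99922) - 28041))*(2610 + (-167370 - 1*176491)) = (-299786 + (206939 - 28041))*(2610 + (-167370 - 176491)) = (-299786 + 178898)*(2610 - 343861) = -120888*(-341251) = 41253150888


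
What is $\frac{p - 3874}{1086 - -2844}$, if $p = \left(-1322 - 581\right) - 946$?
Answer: $- \frac{2241}{1310} \approx -1.7107$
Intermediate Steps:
$p = -2849$ ($p = -1903 - 946 = -2849$)
$\frac{p - 3874}{1086 - -2844} = \frac{-2849 - 3874}{1086 - -2844} = \frac{-2849 - 3874}{1086 + 2844} = - \frac{6723}{3930} = \left(-6723\right) \frac{1}{3930} = - \frac{2241}{1310}$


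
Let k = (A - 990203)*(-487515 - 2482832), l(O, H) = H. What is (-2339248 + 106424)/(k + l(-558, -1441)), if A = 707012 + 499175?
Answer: 2232824/641547427889 ≈ 3.4804e-6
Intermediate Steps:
A = 1206187
k = -641547426448 (k = (1206187 - 990203)*(-487515 - 2482832) = 215984*(-2970347) = -641547426448)
(-2339248 + 106424)/(k + l(-558, -1441)) = (-2339248 + 106424)/(-641547426448 - 1441) = -2232824/(-641547427889) = -2232824*(-1/641547427889) = 2232824/641547427889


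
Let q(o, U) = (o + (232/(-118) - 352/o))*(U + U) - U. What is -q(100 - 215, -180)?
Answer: -55889244/1357 ≈ -41186.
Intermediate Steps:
q(o, U) = -U + 2*U*(-116/59 + o - 352/o) (q(o, U) = (o + (232*(-1/118) - 352/o))*(2*U) - U = (o + (-116/59 - 352/o))*(2*U) - U = (-116/59 + o - 352/o)*(2*U) - U = 2*U*(-116/59 + o - 352/o) - U = -U + 2*U*(-116/59 + o - 352/o))
-q(100 - 215, -180) = -(-180)*(-41536 + (100 - 215)*(-291 + 118*(100 - 215)))/(59*(100 - 215)) = -(-180)*(-41536 - 115*(-291 + 118*(-115)))/(59*(-115)) = -(-180)*(-1)*(-41536 - 115*(-291 - 13570))/(59*115) = -(-180)*(-1)*(-41536 - 115*(-13861))/(59*115) = -(-180)*(-1)*(-41536 + 1594015)/(59*115) = -(-180)*(-1)*1552479/(59*115) = -1*55889244/1357 = -55889244/1357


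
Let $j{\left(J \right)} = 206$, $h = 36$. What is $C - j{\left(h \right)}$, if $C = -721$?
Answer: $-927$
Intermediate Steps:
$C - j{\left(h \right)} = -721 - 206 = -927$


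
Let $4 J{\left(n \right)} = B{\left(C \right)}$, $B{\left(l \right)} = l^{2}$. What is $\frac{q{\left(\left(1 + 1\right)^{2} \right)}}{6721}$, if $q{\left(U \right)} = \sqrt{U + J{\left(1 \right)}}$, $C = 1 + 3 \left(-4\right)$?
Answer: $\frac{\sqrt{137}}{13442} \approx 0.00087076$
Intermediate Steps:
$C = -11$ ($C = 1 - 12 = -11$)
$J{\left(n \right)} = \frac{121}{4}$ ($J{\left(n \right)} = \frac{\left(-11\right)^{2}}{4} = \frac{1}{4} \cdot 121 = \frac{121}{4}$)
$q{\left(U \right)} = \sqrt{\frac{121}{4} + U}$ ($q{\left(U \right)} = \sqrt{U + \frac{121}{4}} = \sqrt{\frac{121}{4} + U}$)
$\frac{q{\left(\left(1 + 1\right)^{2} \right)}}{6721} = \frac{\frac{1}{2} \sqrt{121 + 4 \left(1 + 1\right)^{2}}}{6721} = \frac{\sqrt{121 + 4 \cdot 2^{2}}}{2} \cdot \frac{1}{6721} = \frac{\sqrt{121 + 4 \cdot 4}}{2} \cdot \frac{1}{6721} = \frac{\sqrt{121 + 16}}{2} \cdot \frac{1}{6721} = \frac{\sqrt{137}}{2} \cdot \frac{1}{6721} = \frac{\sqrt{137}}{13442}$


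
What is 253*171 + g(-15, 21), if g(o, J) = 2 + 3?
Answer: 43268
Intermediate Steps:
g(o, J) = 5
253*171 + g(-15, 21) = 253*171 + 5 = 43263 + 5 = 43268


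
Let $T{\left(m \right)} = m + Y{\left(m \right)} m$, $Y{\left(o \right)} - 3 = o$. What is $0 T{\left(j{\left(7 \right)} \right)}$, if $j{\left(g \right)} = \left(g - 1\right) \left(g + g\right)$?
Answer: $0$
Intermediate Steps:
$Y{\left(o \right)} = 3 + o$
$j{\left(g \right)} = 2 g \left(-1 + g\right)$ ($j{\left(g \right)} = \left(-1 + g\right) 2 g = 2 g \left(-1 + g\right)$)
$T{\left(m \right)} = m + m \left(3 + m\right)$ ($T{\left(m \right)} = m + \left(3 + m\right) m = m + m \left(3 + m\right)$)
$0 T{\left(j{\left(7 \right)} \right)} = 0 \cdot 2 \cdot 7 \left(-1 + 7\right) \left(4 + 2 \cdot 7 \left(-1 + 7\right)\right) = 0 \cdot 2 \cdot 7 \cdot 6 \left(4 + 2 \cdot 7 \cdot 6\right) = 0 \cdot 84 \left(4 + 84\right) = 0 \cdot 84 \cdot 88 = 0 \cdot 7392 = 0$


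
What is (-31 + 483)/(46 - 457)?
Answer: -452/411 ≈ -1.0998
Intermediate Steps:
(-31 + 483)/(46 - 457) = 452/(-411) = 452*(-1/411) = -452/411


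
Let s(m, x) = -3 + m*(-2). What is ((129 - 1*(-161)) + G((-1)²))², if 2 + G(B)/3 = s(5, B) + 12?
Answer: 78961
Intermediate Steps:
s(m, x) = -3 - 2*m
G(B) = -9 (G(B) = -6 + 3*((-3 - 2*5) + 12) = -6 + 3*((-3 - 10) + 12) = -6 + 3*(-13 + 12) = -6 + 3*(-1) = -6 - 3 = -9)
((129 - 1*(-161)) + G((-1)²))² = ((129 - 1*(-161)) - 9)² = ((129 + 161) - 9)² = (290 - 9)² = 281² = 78961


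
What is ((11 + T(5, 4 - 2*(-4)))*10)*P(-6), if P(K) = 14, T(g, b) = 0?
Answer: 1540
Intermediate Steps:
((11 + T(5, 4 - 2*(-4)))*10)*P(-6) = ((11 + 0)*10)*14 = (11*10)*14 = 110*14 = 1540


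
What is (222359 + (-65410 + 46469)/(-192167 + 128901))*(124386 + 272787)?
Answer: 798191964318465/9038 ≈ 8.8315e+10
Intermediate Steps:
(222359 + (-65410 + 46469)/(-192167 + 128901))*(124386 + 272787) = (222359 - 18941/(-63266))*397173 = (222359 - 18941*(-1/63266))*397173 = (222359 + 18941/63266)*397173 = (14067783435/63266)*397173 = 798191964318465/9038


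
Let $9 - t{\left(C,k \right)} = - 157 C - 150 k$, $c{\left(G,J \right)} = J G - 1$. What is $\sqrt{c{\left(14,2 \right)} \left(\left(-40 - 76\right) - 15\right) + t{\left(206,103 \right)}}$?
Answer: $2 \sqrt{11066} \approx 210.39$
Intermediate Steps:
$c{\left(G,J \right)} = -1 + G J$ ($c{\left(G,J \right)} = G J - 1 = -1 + G J$)
$t{\left(C,k \right)} = 9 + 150 k + 157 C$ ($t{\left(C,k \right)} = 9 - \left(- 157 C - 150 k\right) = 9 + \left(150 k + 157 C\right) = 9 + 150 k + 157 C$)
$\sqrt{c{\left(14,2 \right)} \left(\left(-40 - 76\right) - 15\right) + t{\left(206,103 \right)}} = \sqrt{\left(-1 + 14 \cdot 2\right) \left(\left(-40 - 76\right) - 15\right) + \left(9 + 150 \cdot 103 + 157 \cdot 206\right)} = \sqrt{\left(-1 + 28\right) \left(-116 - 15\right) + \left(9 + 15450 + 32342\right)} = \sqrt{27 \left(-131\right) + 47801} = \sqrt{-3537 + 47801} = \sqrt{44264} = 2 \sqrt{11066}$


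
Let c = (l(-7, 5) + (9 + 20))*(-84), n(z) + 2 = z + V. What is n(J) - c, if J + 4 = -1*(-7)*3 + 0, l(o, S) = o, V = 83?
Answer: 1946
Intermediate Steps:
J = 17 (J = -4 + (-1*(-7)*3 + 0) = -4 + (7*3 + 0) = -4 + (21 + 0) = -4 + 21 = 17)
n(z) = 81 + z (n(z) = -2 + (z + 83) = -2 + (83 + z) = 81 + z)
c = -1848 (c = (-7 + (9 + 20))*(-84) = (-7 + 29)*(-84) = 22*(-84) = -1848)
n(J) - c = (81 + 17) - 1*(-1848) = 98 + 1848 = 1946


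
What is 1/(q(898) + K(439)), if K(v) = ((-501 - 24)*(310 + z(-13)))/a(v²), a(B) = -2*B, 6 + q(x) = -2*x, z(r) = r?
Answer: -385442/694410559 ≈ -0.00055506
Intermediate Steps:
q(x) = -6 - 2*x
K(v) = 155925/(2*v²) (K(v) = ((-501 - 24)*(310 - 13))/((-2*v²)) = (-525*297)*(-1/(2*v²)) = -(-155925)/(2*v²) = 155925/(2*v²))
1/(q(898) + K(439)) = 1/((-6 - 2*898) + (155925/2)/439²) = 1/((-6 - 1796) + (155925/2)*(1/192721)) = 1/(-1802 + 155925/385442) = 1/(-694410559/385442) = -385442/694410559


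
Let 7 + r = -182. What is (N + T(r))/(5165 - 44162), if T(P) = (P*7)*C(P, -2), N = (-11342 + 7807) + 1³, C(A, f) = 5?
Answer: 3383/12999 ≈ 0.26025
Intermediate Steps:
r = -189 (r = -7 - 182 = -189)
N = -3534 (N = -3535 + 1 = -3534)
T(P) = 35*P (T(P) = (P*7)*5 = (7*P)*5 = 35*P)
(N + T(r))/(5165 - 44162) = (-3534 + 35*(-189))/(5165 - 44162) = (-3534 - 6615)/(-38997) = -10149*(-1/38997) = 3383/12999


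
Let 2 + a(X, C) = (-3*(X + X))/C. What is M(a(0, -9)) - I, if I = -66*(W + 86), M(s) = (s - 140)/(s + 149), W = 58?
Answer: 1396946/147 ≈ 9503.0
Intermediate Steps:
a(X, C) = -2 - 6*X/C (a(X, C) = -2 + (-3*(X + X))/C = -2 + (-6*X)/C = -2 - 6*X/C)
M(s) = (-140 + s)/(149 + s)
I = -9504 (I = -66*(58 + 86) = -66*144 = -9504)
M(a(0, -9)) - I = (-140 + (-2 - 6*0/(-9)))/(149 + (-2 - 6*0/(-9))) - 1*(-9504) = (-140 + (-2 - 6*0*(-⅑)))/(149 + (-2 - 6*0*(-⅑))) + 9504 = (-140 + (-2 + 0))/(149 + (-2 + 0)) + 9504 = (-140 - 2)/(149 - 2) + 9504 = -142/147 + 9504 = 1396946/147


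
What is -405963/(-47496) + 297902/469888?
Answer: 4268881157/464954176 ≈ 9.1813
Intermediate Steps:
-405963/(-47496) + 297902/469888 = -405963*(-1/47496) + 297902*(1/469888) = 135321/15832 + 148951/234944 = 4268881157/464954176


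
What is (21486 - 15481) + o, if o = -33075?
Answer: -27070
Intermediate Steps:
(21486 - 15481) + o = (21486 - 15481) - 33075 = 6005 - 33075 = -27070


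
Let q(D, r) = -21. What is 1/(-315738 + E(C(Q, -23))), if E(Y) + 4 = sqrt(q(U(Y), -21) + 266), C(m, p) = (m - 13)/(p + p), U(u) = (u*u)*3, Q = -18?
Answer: -45106/14241858617 - sqrt(5)/14241858617 ≈ -3.1673e-6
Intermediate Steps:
U(u) = 3*u**2 (U(u) = u**2*3 = 3*u**2)
C(m, p) = (-13 + m)/(2*p) (C(m, p) = (-13 + m)/((2*p)) = (-13 + m)*(1/(2*p)) = (-13 + m)/(2*p))
E(Y) = -4 + 7*sqrt(5) (E(Y) = -4 + sqrt(-21 + 266) = -4 + sqrt(245) = -4 + 7*sqrt(5))
1/(-315738 + E(C(Q, -23))) = 1/(-315738 + (-4 + 7*sqrt(5))) = 1/(-315742 + 7*sqrt(5))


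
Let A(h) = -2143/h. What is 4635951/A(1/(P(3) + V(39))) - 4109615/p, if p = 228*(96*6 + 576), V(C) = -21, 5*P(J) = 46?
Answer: 5568694337525/33209436672 ≈ 167.68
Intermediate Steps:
P(J) = 46/5 (P(J) = (1/5)*46 = 46/5)
p = 262656 (p = 228*(576 + 576) = 228*1152 = 262656)
4635951/A(1/(P(3) + V(39))) - 4109615/p = 4635951/((-2143/(1/(46/5 - 21)))) - 4109615/262656 = 4635951/((-2143/(1/(-59/5)))) - 4109615*1/262656 = 4635951/((-2143/(-5/59))) - 4109615/262656 = 4635951/((-2143*(-59/5))) - 4109615/262656 = 4635951/(126437/5) - 4109615/262656 = 4635951*(5/126437) - 4109615/262656 = 23179755/126437 - 4109615/262656 = 5568694337525/33209436672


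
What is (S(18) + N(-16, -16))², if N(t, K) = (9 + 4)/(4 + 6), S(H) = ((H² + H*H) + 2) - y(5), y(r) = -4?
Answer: 42941809/100 ≈ 4.2942e+5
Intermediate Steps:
S(H) = 6 + 2*H² (S(H) = ((H² + H*H) + 2) - 1*(-4) = ((H² + H²) + 2) + 4 = (2*H² + 2) + 4 = (2 + 2*H²) + 4 = 6 + 2*H²)
N(t, K) = 13/10
(S(18) + N(-16, -16))² = ((6 + 2*18²) + 13/10)² = ((6 + 2*324) + 13/10)² = ((6 + 648) + 13/10)² = (654 + 13/10)² = (6553/10)² = 42941809/100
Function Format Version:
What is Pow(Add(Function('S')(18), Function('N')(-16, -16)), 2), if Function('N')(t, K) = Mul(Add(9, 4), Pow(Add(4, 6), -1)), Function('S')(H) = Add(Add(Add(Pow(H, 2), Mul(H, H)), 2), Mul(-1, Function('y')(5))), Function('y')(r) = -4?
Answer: Rational(42941809, 100) ≈ 4.2942e+5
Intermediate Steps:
Function('S')(H) = Add(6, Mul(2, Pow(H, 2))) (Function('S')(H) = Add(Add(Add(Pow(H, 2), Mul(H, H)), 2), Mul(-1, -4)) = Add(Add(Add(Pow(H, 2), Pow(H, 2)), 2), 4) = Add(Add(Mul(2, Pow(H, 2)), 2), 4) = Add(Add(2, Mul(2, Pow(H, 2))), 4) = Add(6, Mul(2, Pow(H, 2))))
Function('N')(t, K) = Rational(13, 10) (Function('N')(t, K) = Mul(13, Pow(10, -1)) = Mul(13, Rational(1, 10)) = Rational(13, 10))
Pow(Add(Function('S')(18), Function('N')(-16, -16)), 2) = Pow(Add(Add(6, Mul(2, Pow(18, 2))), Rational(13, 10)), 2) = Pow(Add(Add(6, Mul(2, 324)), Rational(13, 10)), 2) = Pow(Add(Add(6, 648), Rational(13, 10)), 2) = Pow(Add(654, Rational(13, 10)), 2) = Pow(Rational(6553, 10), 2) = Rational(42941809, 100)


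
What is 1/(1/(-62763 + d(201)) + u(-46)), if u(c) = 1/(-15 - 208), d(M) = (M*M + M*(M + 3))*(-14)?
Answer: -268142559/1202656 ≈ -222.96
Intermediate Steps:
d(M) = -14*M² - 14*M*(3 + M) (d(M) = (M² + M*(3 + M))*(-14) = -14*M² - 14*M*(3 + M))
u(c) = -1/223 (u(c) = 1/(-223) = -1/223)
1/(1/(-62763 + d(201)) + u(-46)) = 1/(1/(-62763 - 14*201*(3 + 2*201)) - 1/223) = 1/(1/(-62763 - 14*201*(3 + 402)) - 1/223) = 1/(1/(-62763 - 14*201*405) - 1/223) = 1/(1/(-62763 - 1139670) - 1/223) = 1/(1/(-1202433) - 1/223) = 1/(-1/1202433 - 1/223) = 1/(-1202656/268142559) = -268142559/1202656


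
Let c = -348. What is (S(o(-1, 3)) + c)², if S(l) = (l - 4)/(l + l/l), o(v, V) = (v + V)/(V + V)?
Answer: 1968409/16 ≈ 1.2303e+5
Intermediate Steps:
o(v, V) = (V + v)/(2*V) (o(v, V) = (V + v)/((2*V)) = (V + v)*(1/(2*V)) = (V + v)/(2*V))
S(l) = (-4 + l)/(1 + l) (S(l) = (-4 + l)/(l + 1) = (-4 + l)/(1 + l))
(S(o(-1, 3)) + c)² = ((-4 + (½)*(3 - 1)/3)/(1 + (½)*(3 - 1)/3) - 348)² = ((-4 + (½)*(⅓)*2)/(1 + (½)*(⅓)*2) - 348)² = ((-4 + ⅓)/(1 + ⅓) - 348)² = (-11/3/(4/3) - 348)² = ((¾)*(-11/3) - 348)² = (-11/4 - 348)² = (-1403/4)² = 1968409/16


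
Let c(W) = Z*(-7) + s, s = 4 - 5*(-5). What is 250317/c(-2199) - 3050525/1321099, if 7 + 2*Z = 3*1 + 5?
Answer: 220410499997/22458683 ≈ 9814.0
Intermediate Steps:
s = 29 (s = 4 + 25 = 29)
Z = ½ (Z = -7/2 + (3*1 + 5)/2 = -7/2 + (3 + 5)/2 = -7/2 + (½)*8 = -7/2 + 4 = ½ ≈ 0.50000)
c(W) = 51/2 (c(W) = (½)*(-7) + 29 = -7/2 + 29 = 51/2)
250317/c(-2199) - 3050525/1321099 = 250317/(51/2) - 3050525/1321099 = 250317*(2/51) - 3050525*1/1321099 = 166878/17 - 3050525/1321099 = 220410499997/22458683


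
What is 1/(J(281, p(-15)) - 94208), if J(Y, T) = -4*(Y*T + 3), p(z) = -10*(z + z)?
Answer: -1/431420 ≈ -2.3179e-6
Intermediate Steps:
p(z) = -20*z
J(Y, T) = -12 - 4*T*Y (J(Y, T) = -4*(T*Y + 3) = -4*(3 + T*Y) = -12 - 4*T*Y)
1/(J(281, p(-15)) - 94208) = 1/((-12 - 4*(-20*(-15))*281) - 94208) = 1/((-12 - 4*300*281) - 94208) = 1/((-12 - 337200) - 94208) = 1/(-337212 - 94208) = 1/(-431420) = -1/431420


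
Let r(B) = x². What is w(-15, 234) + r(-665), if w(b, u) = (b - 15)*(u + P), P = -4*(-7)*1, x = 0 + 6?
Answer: -7824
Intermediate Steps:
x = 6
P = 28 (P = 28*1 = 28)
w(b, u) = (-15 + b)*(28 + u) (w(b, u) = (b - 15)*(u + 28) = (-15 + b)*(28 + u))
r(B) = 36 (r(B) = 6² = 36)
w(-15, 234) + r(-665) = (-420 - 15*234 + 28*(-15) - 15*234) + 36 = (-420 - 3510 - 420 - 3510) + 36 = -7860 + 36 = -7824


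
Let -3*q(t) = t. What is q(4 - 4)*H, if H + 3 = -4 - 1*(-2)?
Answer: 0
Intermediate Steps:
q(t) = -t/3
H = -5 (H = -3 + (-4 - 1*(-2)) = -3 + (-4 + 2) = -3 - 2 = -5)
q(4 - 4)*H = -(4 - 4)/3*(-5) = -1/3*0*(-5) = 0*(-5) = 0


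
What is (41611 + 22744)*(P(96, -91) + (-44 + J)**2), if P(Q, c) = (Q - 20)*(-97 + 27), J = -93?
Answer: 865510395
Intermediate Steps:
P(Q, c) = 1400 - 70*Q (P(Q, c) = (-20 + Q)*(-70) = 1400 - 70*Q)
(41611 + 22744)*(P(96, -91) + (-44 + J)**2) = (41611 + 22744)*((1400 - 70*96) + (-44 - 93)**2) = 64355*((1400 - 6720) + (-137)**2) = 64355*(-5320 + 18769) = 64355*13449 = 865510395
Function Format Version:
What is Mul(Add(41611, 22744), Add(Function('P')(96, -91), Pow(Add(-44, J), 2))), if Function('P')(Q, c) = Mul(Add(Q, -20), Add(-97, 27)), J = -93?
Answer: 865510395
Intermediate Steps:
Function('P')(Q, c) = Add(1400, Mul(-70, Q)) (Function('P')(Q, c) = Mul(Add(-20, Q), -70) = Add(1400, Mul(-70, Q)))
Mul(Add(41611, 22744), Add(Function('P')(96, -91), Pow(Add(-44, J), 2))) = Mul(Add(41611, 22744), Add(Add(1400, Mul(-70, 96)), Pow(Add(-44, -93), 2))) = Mul(64355, Add(Add(1400, -6720), Pow(-137, 2))) = Mul(64355, Add(-5320, 18769)) = Mul(64355, 13449) = 865510395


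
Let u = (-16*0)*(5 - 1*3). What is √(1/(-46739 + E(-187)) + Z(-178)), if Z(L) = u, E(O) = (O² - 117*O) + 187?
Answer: √286/1716 ≈ 0.0098552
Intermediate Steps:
E(O) = 187 + O² - 117*O
u = 0 (u = (-4*0)*(5 - 3) = 0*2 = 0)
Z(L) = 0
√(1/(-46739 + E(-187)) + Z(-178)) = √(1/(-46739 + (187 + (-187)² - 117*(-187))) + 0) = √(1/(-46739 + (187 + 34969 + 21879)) + 0) = √(1/(-46739 + 57035) + 0) = √(1/10296 + 0) = √(1/10296) = √286/1716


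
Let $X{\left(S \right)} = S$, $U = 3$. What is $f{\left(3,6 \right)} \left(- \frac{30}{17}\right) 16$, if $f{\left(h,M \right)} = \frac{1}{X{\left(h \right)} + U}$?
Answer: $- \frac{80}{17} \approx -4.7059$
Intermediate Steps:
$f{\left(h,M \right)} = \frac{1}{3 + h}$ ($f{\left(h,M \right)} = \frac{1}{h + 3} = \frac{1}{3 + h}$)
$f{\left(3,6 \right)} \left(- \frac{30}{17}\right) 16 = \frac{\left(-30\right) \frac{1}{17}}{3 + 3} \cdot 16 = \frac{\left(-30\right) \frac{1}{17}}{6} \cdot 16 = \frac{1}{6} \left(- \frac{30}{17}\right) 16 = \left(- \frac{5}{17}\right) 16 = - \frac{80}{17}$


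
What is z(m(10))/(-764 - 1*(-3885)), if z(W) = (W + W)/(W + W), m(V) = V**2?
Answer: 1/3121 ≈ 0.00032041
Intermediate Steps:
z(W) = 1 (z(W) = (2*W)/((2*W)) = (2*W)*(1/(2*W)) = 1)
z(m(10))/(-764 - 1*(-3885)) = 1/(-764 - 1*(-3885)) = 1/(-764 + 3885) = 1/3121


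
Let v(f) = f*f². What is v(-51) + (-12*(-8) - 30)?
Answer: -132585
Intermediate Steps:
v(f) = f³
v(-51) + (-12*(-8) - 30) = (-51)³ + (-12*(-8) - 30) = -132651 + (96 - 30) = -132651 + 66 = -132585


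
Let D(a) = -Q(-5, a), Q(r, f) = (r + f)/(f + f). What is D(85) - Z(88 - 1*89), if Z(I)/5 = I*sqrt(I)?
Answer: -8/17 + 5*I ≈ -0.47059 + 5.0*I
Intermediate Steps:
Q(r, f) = (f + r)/(2*f) (Q(r, f) = (f + r)/((2*f)) = (f + r)*(1/(2*f)) = (f + r)/(2*f))
D(a) = -(-5 + a)/(2*a) (D(a) = -(a - 5)/(2*a) = -(-5 + a)/(2*a))
Z(I) = 5*I**(3/2) (Z(I) = 5*(I*sqrt(I)) = 5*I**(3/2))
D(85) - Z(88 - 1*89) = (1/2)*(5 - 1*85)/85 - 5*(88 - 1*89)**(3/2) = (1/2)*(1/85)*(5 - 85) - 5*(88 - 89)**(3/2) = (1/2)*(1/85)*(-80) - 5*(-1)**(3/2) = -8/17 - 5*(-I) = -8/17 - (-5)*I = -8/17 + 5*I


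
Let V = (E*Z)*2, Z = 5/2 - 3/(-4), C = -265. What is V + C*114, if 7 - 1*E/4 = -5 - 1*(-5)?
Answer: -30028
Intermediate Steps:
Z = 13/4 (Z = 5*(½) - 3*(-¼) = 5/2 + ¾ = 13/4 ≈ 3.2500)
E = 28 (E = 28 - 4*(-5 - 1*(-5)) = 28 - 4*(-5 + 5) = 28 - 4*0 = 28 + 0 = 28)
V = 182 (V = (28*(13/4))*2 = 91*2 = 182)
V + C*114 = 182 - 265*114 = 182 - 30210 = -30028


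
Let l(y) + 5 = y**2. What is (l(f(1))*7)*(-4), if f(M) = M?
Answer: 112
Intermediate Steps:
l(y) = -5 + y**2
(l(f(1))*7)*(-4) = ((-5 + 1**2)*7)*(-4) = ((-5 + 1)*7)*(-4) = -4*7*(-4) = -28*(-4) = 112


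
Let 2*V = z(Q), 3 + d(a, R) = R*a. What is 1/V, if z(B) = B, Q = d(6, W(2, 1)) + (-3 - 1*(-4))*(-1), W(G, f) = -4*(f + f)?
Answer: -1/26 ≈ -0.038462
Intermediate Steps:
W(G, f) = -8*f
d(a, R) = -3 + R*a
Q = -52 (Q = (-3 - 8*1*6) + (-3 - 1*(-4))*(-1) = (-3 - 8*6) + (-3 + 4)*(-1) = (-3 - 48) + 1*(-1) = -51 - 1 = -52)
V = -26 (V = (1/2)*(-52) = -26)
1/V = 1/(-26) = -1/26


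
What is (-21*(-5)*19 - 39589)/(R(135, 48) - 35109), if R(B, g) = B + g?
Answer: 18797/17463 ≈ 1.0764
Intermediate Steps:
(-21*(-5)*19 - 39589)/(R(135, 48) - 35109) = (-21*(-5)*19 - 39589)/((135 + 48) - 35109) = (105*19 - 39589)/(183 - 35109) = (1995 - 39589)/(-34926) = -37594*(-1/34926) = 18797/17463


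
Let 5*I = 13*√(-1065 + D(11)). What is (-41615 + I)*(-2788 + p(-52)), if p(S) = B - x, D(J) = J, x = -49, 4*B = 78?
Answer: 226343985/2 - 70707*I*√1054/10 ≈ 1.1317e+8 - 2.2955e+5*I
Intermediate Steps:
B = 39/2 (B = (¼)*78 = 39/2 ≈ 19.500)
p(S) = 137/2 (p(S) = 39/2 - 1*(-49) = 39/2 + 49 = 137/2)
I = 13*I*√1054/5 (I = (13*√(-1065 + 11))/5 = (13*√(-1054))/5 = (13*(I*√1054))/5 = (13*I*√1054)/5 = 13*I*√1054/5 ≈ 84.41*I)
(-41615 + I)*(-2788 + p(-52)) = (-41615 + 13*I*√1054/5)*(-2788 + 137/2) = (-41615 + 13*I*√1054/5)*(-5439/2) = 226343985/2 - 70707*I*√1054/10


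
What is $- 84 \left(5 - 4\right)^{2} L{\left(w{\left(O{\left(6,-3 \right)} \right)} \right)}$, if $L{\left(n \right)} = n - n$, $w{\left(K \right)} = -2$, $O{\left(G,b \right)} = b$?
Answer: $0$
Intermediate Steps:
$L{\left(n \right)} = 0$
$- 84 \left(5 - 4\right)^{2} L{\left(w{\left(O{\left(6,-3 \right)} \right)} \right)} = - 84 \left(5 - 4\right)^{2} \cdot 0 = - 84 \cdot 1^{2} \cdot 0 = \left(-84\right) 1 \cdot 0 = \left(-84\right) 0 = 0$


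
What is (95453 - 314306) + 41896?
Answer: -176957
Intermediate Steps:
(95453 - 314306) + 41896 = -218853 + 41896 = -176957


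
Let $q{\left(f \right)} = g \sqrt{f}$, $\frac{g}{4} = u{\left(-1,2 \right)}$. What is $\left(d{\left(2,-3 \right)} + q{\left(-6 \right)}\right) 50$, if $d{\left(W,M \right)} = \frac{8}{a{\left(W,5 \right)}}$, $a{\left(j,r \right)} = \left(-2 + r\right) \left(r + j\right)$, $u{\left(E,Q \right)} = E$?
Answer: $\frac{400}{21} - 200 i \sqrt{6} \approx 19.048 - 489.9 i$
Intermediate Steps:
$g = -4$ ($g = 4 \left(-1\right) = -4$)
$a{\left(j,r \right)} = \left(-2 + r\right) \left(j + r\right)$
$d{\left(W,M \right)} = \frac{8}{15 + 3 W}$ ($d{\left(W,M \right)} = \frac{8}{5^{2} - 2 W - 10 + W 5} = \frac{8}{25 - 2 W - 10 + 5 W} = \frac{8}{15 + 3 W}$)
$q{\left(f \right)} = - 4 \sqrt{f}$
$\left(d{\left(2,-3 \right)} + q{\left(-6 \right)}\right) 50 = \left(\frac{8}{3 \left(5 + 2\right)} - 4 \sqrt{-6}\right) 50 = \left(\frac{8}{3 \cdot 7} - 4 i \sqrt{6}\right) 50 = \left(\frac{8}{3} \cdot \frac{1}{7} - 4 i \sqrt{6}\right) 50 = \left(\frac{8}{21} - 4 i \sqrt{6}\right) 50 = \frac{400}{21} - 200 i \sqrt{6}$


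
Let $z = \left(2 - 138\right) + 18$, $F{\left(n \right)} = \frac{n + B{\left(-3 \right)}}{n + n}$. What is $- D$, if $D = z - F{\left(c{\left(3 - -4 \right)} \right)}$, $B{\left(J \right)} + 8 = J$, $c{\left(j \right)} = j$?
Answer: $\frac{824}{7} \approx 117.71$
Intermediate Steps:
$B{\left(J \right)} = -8 + J$
$F{\left(n \right)} = \frac{-11 + n}{2 n}$ ($F{\left(n \right)} = \frac{n - 11}{n + n} = \frac{n - 11}{2 n} = \left(-11 + n\right) \frac{1}{2 n} = \frac{-11 + n}{2 n}$)
$z = -118$ ($z = -136 + 18 = -118$)
$D = - \frac{824}{7}$ ($D = -118 - \frac{-11 + \left(3 - -4\right)}{2 \left(3 - -4\right)} = -118 - \frac{-11 + \left(3 + 4\right)}{2 \left(3 + 4\right)} = -118 - \frac{-11 + 7}{2 \cdot 7} = -118 - \frac{1}{2} \cdot \frac{1}{7} \left(-4\right) = -118 - - \frac{2}{7} = -118 + \frac{2}{7} = - \frac{824}{7} \approx -117.71$)
$- D = \left(-1\right) \left(- \frac{824}{7}\right) = \frac{824}{7}$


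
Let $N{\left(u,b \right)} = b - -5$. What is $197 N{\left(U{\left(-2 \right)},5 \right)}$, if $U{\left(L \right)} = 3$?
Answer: $1970$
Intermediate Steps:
$N{\left(u,b \right)} = 5 + b$ ($N{\left(u,b \right)} = b + 5 = 5 + b$)
$197 N{\left(U{\left(-2 \right)},5 \right)} = 197 \left(5 + 5\right) = 197 \cdot 10 = 1970$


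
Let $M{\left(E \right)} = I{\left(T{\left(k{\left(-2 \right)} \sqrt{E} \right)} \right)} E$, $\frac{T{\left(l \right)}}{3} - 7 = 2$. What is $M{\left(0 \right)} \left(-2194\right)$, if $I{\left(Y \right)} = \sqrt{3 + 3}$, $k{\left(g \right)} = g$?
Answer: $0$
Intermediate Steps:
$T{\left(l \right)} = 27$ ($T{\left(l \right)} = 21 + 3 \cdot 2 = 21 + 6 = 27$)
$I{\left(Y \right)} = \sqrt{6}$
$M{\left(E \right)} = E \sqrt{6}$ ($M{\left(E \right)} = \sqrt{6} E = E \sqrt{6}$)
$M{\left(0 \right)} \left(-2194\right) = 0 \sqrt{6} \left(-2194\right) = 0 \left(-2194\right) = 0$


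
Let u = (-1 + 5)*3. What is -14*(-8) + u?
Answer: 124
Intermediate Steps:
u = 12 (u = 4*3 = 12)
-14*(-8) + u = -14*(-8) + 12 = 112 + 12 = 124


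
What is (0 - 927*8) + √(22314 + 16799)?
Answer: -7416 + √39113 ≈ -7218.2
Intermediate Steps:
(0 - 927*8) + √(22314 + 16799) = (0 - 103*72) + √39113 = (0 - 7416) + √39113 = -7416 + √39113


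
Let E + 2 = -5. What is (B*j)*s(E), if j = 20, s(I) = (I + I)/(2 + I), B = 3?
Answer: 168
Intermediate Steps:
E = -7 (E = -2 - 5 = -7)
s(I) = 2*I/(2 + I) (s(I) = (2*I)/(2 + I) = 2*I/(2 + I))
(B*j)*s(E) = (3*20)*(2*(-7)/(2 - 7)) = 60*(2*(-7)/(-5)) = 60*(2*(-7)*(-1/5)) = 60*(14/5) = 168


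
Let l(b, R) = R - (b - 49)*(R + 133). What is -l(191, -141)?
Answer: -995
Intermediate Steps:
l(b, R) = R - (-49 + b)*(133 + R)
-l(191, -141) = -(6517 - 133*191 + 50*(-141) - 1*(-141)*191) = -(6517 - 25403 - 7050 + 26931) = -1*995 = -995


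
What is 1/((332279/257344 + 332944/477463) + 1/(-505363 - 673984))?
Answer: 144909005589368384/288152169604101539 ≈ 0.50289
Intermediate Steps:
1/((332279/257344 + 332944/477463) + 1/(-505363 - 673984)) = 1/((332279*(1/257344) + 332944*(1/477463)) + 1/(-1179347)) = 1/((332279/257344 + 332944/477463) - 1/1179347) = 1/(244332068913/122872238272 - 1/1179347) = 1/(288152169604101539/144909005589368384) = 144909005589368384/288152169604101539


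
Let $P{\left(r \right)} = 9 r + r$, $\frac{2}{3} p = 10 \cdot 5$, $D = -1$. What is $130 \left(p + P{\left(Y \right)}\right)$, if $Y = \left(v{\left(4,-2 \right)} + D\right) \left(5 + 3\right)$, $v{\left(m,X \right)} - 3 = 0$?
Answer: $30550$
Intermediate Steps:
$v{\left(m,X \right)} = 3$ ($v{\left(m,X \right)} = 3 + 0 = 3$)
$p = 75$ ($p = \frac{3 \cdot 10 \cdot 5}{2} = \frac{3}{2} \cdot 50 = 75$)
$Y = 16$ ($Y = \left(3 - 1\right) \left(5 + 3\right) = 2 \cdot 8 = 16$)
$P{\left(r \right)} = 10 r$
$130 \left(p + P{\left(Y \right)}\right) = 130 \left(75 + 10 \cdot 16\right) = 130 \left(75 + 160\right) = 130 \cdot 235 = 30550$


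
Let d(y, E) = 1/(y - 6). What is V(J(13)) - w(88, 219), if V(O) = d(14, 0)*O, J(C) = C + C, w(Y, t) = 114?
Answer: -443/4 ≈ -110.75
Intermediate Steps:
d(y, E) = 1/(-6 + y)
J(C) = 2*C
V(O) = O/8 (V(O) = O/(-6 + 14) = O/8)
V(J(13)) - w(88, 219) = (2*13)/8 - 1*114 = (⅛)*26 - 114 = 13/4 - 114 = -443/4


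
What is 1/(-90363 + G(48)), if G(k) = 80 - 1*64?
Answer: -1/90347 ≈ -1.1068e-5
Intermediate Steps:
G(k) = 16 (G(k) = 80 - 64 = 16)
1/(-90363 + G(48)) = 1/(-90363 + 16) = 1/(-90347) = -1/90347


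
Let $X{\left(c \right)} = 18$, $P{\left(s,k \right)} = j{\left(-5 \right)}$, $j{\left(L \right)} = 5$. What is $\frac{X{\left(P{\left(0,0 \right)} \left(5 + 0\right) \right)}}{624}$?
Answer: $\frac{3}{104} \approx 0.028846$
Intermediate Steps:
$P{\left(s,k \right)} = 5$
$\frac{X{\left(P{\left(0,0 \right)} \left(5 + 0\right) \right)}}{624} = \frac{18}{624} = 18 \cdot \frac{1}{624} = \frac{3}{104}$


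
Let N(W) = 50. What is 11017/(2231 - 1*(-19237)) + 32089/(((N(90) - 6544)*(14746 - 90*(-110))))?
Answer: 220324293307/429497191254 ≈ 0.51298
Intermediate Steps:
11017/(2231 - 1*(-19237)) + 32089/(((N(90) - 6544)*(14746 - 90*(-110)))) = 11017/(2231 - 1*(-19237)) + 32089/(((50 - 6544)*(14746 - 90*(-110)))) = 11017/(2231 + 19237) + 32089/((-6494*(14746 + 9900))) = 11017/21468 + 32089/((-6494*24646)) = 11017*(1/21468) + 32089/(-160051124) = 11017/21468 + 32089*(-1/160051124) = 11017/21468 - 32089/160051124 = 220324293307/429497191254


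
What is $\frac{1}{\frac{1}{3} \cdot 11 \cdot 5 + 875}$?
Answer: $\frac{3}{2680} \approx 0.0011194$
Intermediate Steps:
$\frac{1}{\frac{1}{3} \cdot 11 \cdot 5 + 875} = \frac{1}{\frac{11}{3} \cdot 5 + 875} = \frac{1}{\frac{55}{3} + 875} = \frac{1}{\frac{2680}{3}} = \frac{3}{2680}$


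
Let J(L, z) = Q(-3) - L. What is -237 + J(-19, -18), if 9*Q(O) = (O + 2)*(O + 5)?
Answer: -1964/9 ≈ -218.22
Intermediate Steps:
Q(O) = (2 + O)*(5 + O)/9 (Q(O) = ((O + 2)*(O + 5))/9 = ((2 + O)*(5 + O))/9 = (2 + O)*(5 + O)/9)
J(L, z) = -2/9 - L (J(L, z) = (10/9 + (⅑)*(-3)² + (7/9)*(-3)) - L = (10/9 + (⅑)*9 - 7/3) - L = (10/9 + 1 - 7/3) - L = -2/9 - L)
-237 + J(-19, -18) = -237 + (-2/9 - 1*(-19)) = -237 + (-2/9 + 19) = -237 + 169/9 = -1964/9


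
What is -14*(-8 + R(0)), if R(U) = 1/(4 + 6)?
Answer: 553/5 ≈ 110.60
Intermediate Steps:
R(U) = 1/10
-14*(-8 + R(0)) = -14*(-8 + 1/10) = -14*(-79/10) = 553/5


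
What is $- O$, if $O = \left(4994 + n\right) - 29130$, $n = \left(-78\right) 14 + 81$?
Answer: $25147$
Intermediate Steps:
$n = -1011$ ($n = -1092 + 81 = -1011$)
$O = -25147$ ($O = \left(4994 - 1011\right) - 29130 = 3983 - 29130 = -25147$)
$- O = \left(-1\right) \left(-25147\right) = 25147$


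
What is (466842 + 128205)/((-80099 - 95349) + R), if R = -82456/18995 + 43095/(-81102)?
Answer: -305563078859010/90096950080519 ≈ -3.3915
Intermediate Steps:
R = -2501978679/513510830 (R = -82456*1/18995 + 43095*(-1/81102) = -82456/18995 - 14365/27034 = -2501978679/513510830 ≈ -4.8723)
(466842 + 128205)/((-80099 - 95349) + R) = (466842 + 128205)/((-80099 - 95349) - 2501978679/513510830) = 595047/(-175448 - 2501978679/513510830) = 595047/(-90096950080519/513510830) = 595047*(-513510830/90096950080519) = -305563078859010/90096950080519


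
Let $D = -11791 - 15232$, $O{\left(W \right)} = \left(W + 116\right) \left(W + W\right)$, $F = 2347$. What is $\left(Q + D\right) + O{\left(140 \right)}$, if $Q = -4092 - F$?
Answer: $38218$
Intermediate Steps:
$O{\left(W \right)} = 2 W \left(116 + W\right)$ ($O{\left(W \right)} = \left(116 + W\right) 2 W = 2 W \left(116 + W\right)$)
$Q = -6439$ ($Q = -4092 - 2347 = -6439$)
$D = -27023$ ($D = -11791 - 15232 = -27023$)
$\left(Q + D\right) + O{\left(140 \right)} = \left(-6439 - 27023\right) + 2 \cdot 140 \left(116 + 140\right) = -33462 + 2 \cdot 140 \cdot 256 = -33462 + 71680 = 38218$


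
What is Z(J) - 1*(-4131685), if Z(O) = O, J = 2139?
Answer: 4133824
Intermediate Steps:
Z(J) - 1*(-4131685) = 2139 - 1*(-4131685) = 2139 + 4131685 = 4133824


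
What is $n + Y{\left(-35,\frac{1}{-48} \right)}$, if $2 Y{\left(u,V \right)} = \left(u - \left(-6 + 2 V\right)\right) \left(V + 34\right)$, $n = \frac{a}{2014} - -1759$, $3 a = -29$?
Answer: $\frac{2939614201}{2320128} \approx 1267.0$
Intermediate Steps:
$a = - \frac{29}{3}$ ($a = \frac{1}{3} \left(-29\right) = - \frac{29}{3} \approx -9.6667$)
$n = \frac{10627849}{6042}$ ($n = - \frac{29}{3 \cdot 2014} - -1759 = \left(- \frac{29}{3}\right) \frac{1}{2014} + 1759 = - \frac{29}{6042} + 1759 = \frac{10627849}{6042} \approx 1759.0$)
$Y{\left(u,V \right)} = \frac{\left(34 + V\right) \left(6 + u - 2 V\right)}{2}$ ($Y{\left(u,V \right)} = \frac{\left(u - \left(-6 + 2 V\right)\right) \left(V + 34\right)}{2} = \frac{\left(6 + u - 2 V\right) \left(34 + V\right)}{2} = \frac{\left(34 + V\right) \left(6 + u - 2 V\right)}{2}$)
$n + Y{\left(-35,\frac{1}{-48} \right)} = \frac{10627849}{6042} + \left(102 - \left(\frac{1}{-48}\right)^{2} - \frac{31}{-48} + 17 \left(-35\right) + \frac{1}{2} \frac{1}{-48} \left(-35\right)\right) = \frac{10627849}{6042} - \left(\frac{1134385}{2304} - \frac{35}{96}\right) = \frac{10627849}{6042} + \left(102 - \frac{1}{2304} + \frac{31}{48} - 595 + \frac{35}{96}\right) = \frac{10627849}{6042} - \frac{1133545}{2304} = \frac{2939614201}{2320128}$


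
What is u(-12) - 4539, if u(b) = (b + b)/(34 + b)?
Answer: -49941/11 ≈ -4540.1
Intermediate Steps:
u(b) = 2*b/(34 + b) (u(b) = (2*b)/(34 + b) = 2*b/(34 + b))
u(-12) - 4539 = 2*(-12)/(34 - 12) - 4539 = 2*(-12)/22 - 4539 = 2*(-12)*(1/22) - 4539 = -12/11 - 4539 = -49941/11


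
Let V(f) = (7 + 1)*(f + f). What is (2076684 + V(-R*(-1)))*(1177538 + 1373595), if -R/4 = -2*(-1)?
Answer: 5297570537948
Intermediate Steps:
R = -8 (R = -(-8)*(-1) = -4*2 = -8)
V(f) = 16*f (V(f) = 8*(2*f) = 16*f)
(2076684 + V(-R*(-1)))*(1177538 + 1373595) = (2076684 + 16*(-1*(-8)*(-1)))*(1177538 + 1373595) = (2076684 + 16*(8*(-1)))*2551133 = (2076684 + 16*(-8))*2551133 = (2076684 - 128)*2551133 = 2076556*2551133 = 5297570537948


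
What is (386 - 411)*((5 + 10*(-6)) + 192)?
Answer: -3425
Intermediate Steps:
(386 - 411)*((5 + 10*(-6)) + 192) = -25*((5 - 60) + 192) = -25*(-55 + 192) = -25*137 = -3425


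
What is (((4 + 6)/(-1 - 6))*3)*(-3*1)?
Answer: 90/7 ≈ 12.857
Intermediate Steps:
(((4 + 6)/(-1 - 6))*3)*(-3*1) = ((10/(-7))*3)*(-3) = ((10*(-⅐))*3)*(-3) = -10/7*3*(-3) = -30/7*(-3) = 90/7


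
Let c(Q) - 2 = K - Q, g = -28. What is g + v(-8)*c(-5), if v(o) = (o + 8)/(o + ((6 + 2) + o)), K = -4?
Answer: -28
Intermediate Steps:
c(Q) = -2 - Q (c(Q) = 2 + (-4 - Q) = -2 - Q)
v(o) = (8 + o)/(8 + 2*o) (v(o) = (8 + o)/(o + (8 + o)) = (8 + o)/(8 + 2*o))
g + v(-8)*c(-5) = -28 + ((8 - 8)/(2*(4 - 8)))*(-2 - 1*(-5)) = -28 + ((½)*0/(-4))*(-2 + 5) = -28 + ((½)*(-¼)*0)*3 = -28 + 0*3 = -28 + 0 = -28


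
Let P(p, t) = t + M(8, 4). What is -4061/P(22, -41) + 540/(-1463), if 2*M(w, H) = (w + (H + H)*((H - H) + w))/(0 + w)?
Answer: 11843066/106799 ≈ 110.89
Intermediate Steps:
M(w, H) = (w + 2*H*w)/(2*w) (M(w, H) = ((w + (H + H)*((H - H) + w))/(0 + w))/2 = ((w + (2*H)*(0 + w))/w)/2 = ((w + (2*H)*w)/w)/2 = ((w + 2*H*w)/w)/2 = (w + 2*H*w)/(2*w))
P(p, t) = 9/2 + t (P(p, t) = t + (½ + 4) = t + 9/2 = 9/2 + t)
-4061/P(22, -41) + 540/(-1463) = -4061/(9/2 - 41) + 540/(-1463) = -4061/(-73/2) + 540*(-1/1463) = -4061*(-2/73) - 540/1463 = 8122/73 - 540/1463 = 11843066/106799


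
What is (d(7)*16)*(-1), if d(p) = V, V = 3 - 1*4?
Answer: 16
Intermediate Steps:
V = -1 (V = 3 - 4 = -1)
d(p) = -1
(d(7)*16)*(-1) = -1*16*(-1) = -16*(-1) = 16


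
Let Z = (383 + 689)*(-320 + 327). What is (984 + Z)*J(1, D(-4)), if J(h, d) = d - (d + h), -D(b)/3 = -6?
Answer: -8488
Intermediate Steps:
D(b) = 18 (D(b) = -3*(-6) = 18)
J(h, d) = -h (J(h, d) = d + (-d - h) = -h)
Z = 7504 (Z = 1072*7 = 7504)
(984 + Z)*J(1, D(-4)) = (984 + 7504)*(-1*1) = 8488*(-1) = -8488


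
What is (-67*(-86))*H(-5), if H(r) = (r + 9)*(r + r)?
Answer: -230480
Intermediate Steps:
H(r) = 2*r*(9 + r) (H(r) = (9 + r)*(2*r) = 2*r*(9 + r))
(-67*(-86))*H(-5) = (-67*(-86))*(2*(-5)*(9 - 5)) = 5762*(2*(-5)*4) = 5762*(-40) = -230480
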